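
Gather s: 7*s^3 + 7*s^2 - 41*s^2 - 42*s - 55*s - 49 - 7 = 7*s^3 - 34*s^2 - 97*s - 56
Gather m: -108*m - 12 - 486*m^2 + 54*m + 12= -486*m^2 - 54*m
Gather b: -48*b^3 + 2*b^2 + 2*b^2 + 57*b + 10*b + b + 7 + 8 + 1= -48*b^3 + 4*b^2 + 68*b + 16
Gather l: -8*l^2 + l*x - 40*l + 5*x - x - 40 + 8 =-8*l^2 + l*(x - 40) + 4*x - 32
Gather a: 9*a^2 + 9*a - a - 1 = 9*a^2 + 8*a - 1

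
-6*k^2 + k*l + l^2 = (-2*k + l)*(3*k + l)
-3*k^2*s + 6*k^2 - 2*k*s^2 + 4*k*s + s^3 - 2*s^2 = (-3*k + s)*(k + s)*(s - 2)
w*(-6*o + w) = -6*o*w + w^2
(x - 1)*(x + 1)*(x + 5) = x^3 + 5*x^2 - x - 5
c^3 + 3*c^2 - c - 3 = (c - 1)*(c + 1)*(c + 3)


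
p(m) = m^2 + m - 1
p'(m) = 2*m + 1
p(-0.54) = -1.25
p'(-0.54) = -0.08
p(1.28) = 1.92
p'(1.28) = 3.56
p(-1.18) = -0.79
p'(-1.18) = -1.36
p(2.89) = 10.24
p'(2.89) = 6.78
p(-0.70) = -1.21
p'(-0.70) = -0.40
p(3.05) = 11.35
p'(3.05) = 7.10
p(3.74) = 16.73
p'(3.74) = 8.48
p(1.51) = 2.79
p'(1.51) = 4.02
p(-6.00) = 29.00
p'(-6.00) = -11.00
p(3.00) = 11.00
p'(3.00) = 7.00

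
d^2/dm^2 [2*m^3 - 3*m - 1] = 12*m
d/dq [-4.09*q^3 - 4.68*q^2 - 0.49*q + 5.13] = -12.27*q^2 - 9.36*q - 0.49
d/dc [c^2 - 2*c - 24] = 2*c - 2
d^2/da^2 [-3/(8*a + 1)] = -384/(8*a + 1)^3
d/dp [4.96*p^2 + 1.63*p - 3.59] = 9.92*p + 1.63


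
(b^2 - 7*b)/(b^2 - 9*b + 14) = b/(b - 2)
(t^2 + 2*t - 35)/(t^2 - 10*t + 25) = (t + 7)/(t - 5)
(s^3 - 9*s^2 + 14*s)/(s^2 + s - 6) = s*(s - 7)/(s + 3)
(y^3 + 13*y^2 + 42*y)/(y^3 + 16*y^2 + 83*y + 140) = y*(y + 6)/(y^2 + 9*y + 20)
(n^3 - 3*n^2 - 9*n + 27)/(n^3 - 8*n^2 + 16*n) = (n^3 - 3*n^2 - 9*n + 27)/(n*(n^2 - 8*n + 16))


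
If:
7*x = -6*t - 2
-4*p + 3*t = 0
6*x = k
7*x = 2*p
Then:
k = -12/35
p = -1/5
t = -4/15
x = -2/35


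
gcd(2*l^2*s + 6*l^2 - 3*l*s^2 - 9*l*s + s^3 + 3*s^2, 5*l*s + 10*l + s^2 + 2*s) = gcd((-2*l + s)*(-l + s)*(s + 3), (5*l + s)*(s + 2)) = 1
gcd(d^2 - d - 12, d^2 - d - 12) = d^2 - d - 12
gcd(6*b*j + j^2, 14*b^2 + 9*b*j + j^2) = 1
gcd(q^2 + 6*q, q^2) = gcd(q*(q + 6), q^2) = q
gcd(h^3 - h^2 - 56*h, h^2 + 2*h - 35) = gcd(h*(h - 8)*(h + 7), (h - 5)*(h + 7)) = h + 7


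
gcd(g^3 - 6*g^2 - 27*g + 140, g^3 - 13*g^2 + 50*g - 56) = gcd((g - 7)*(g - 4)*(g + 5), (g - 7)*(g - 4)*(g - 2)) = g^2 - 11*g + 28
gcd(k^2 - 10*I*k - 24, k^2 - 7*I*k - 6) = k - 6*I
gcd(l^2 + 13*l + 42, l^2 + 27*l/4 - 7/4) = l + 7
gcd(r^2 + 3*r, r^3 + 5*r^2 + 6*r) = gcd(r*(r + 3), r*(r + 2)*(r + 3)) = r^2 + 3*r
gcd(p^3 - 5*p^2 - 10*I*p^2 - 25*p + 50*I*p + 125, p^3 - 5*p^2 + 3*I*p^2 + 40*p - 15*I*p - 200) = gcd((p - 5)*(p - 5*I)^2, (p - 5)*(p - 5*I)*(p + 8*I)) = p^2 + p*(-5 - 5*I) + 25*I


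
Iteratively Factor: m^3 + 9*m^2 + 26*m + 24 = (m + 3)*(m^2 + 6*m + 8) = (m + 2)*(m + 3)*(m + 4)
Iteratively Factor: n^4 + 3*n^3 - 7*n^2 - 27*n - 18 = (n + 3)*(n^3 - 7*n - 6) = (n + 2)*(n + 3)*(n^2 - 2*n - 3) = (n - 3)*(n + 2)*(n + 3)*(n + 1)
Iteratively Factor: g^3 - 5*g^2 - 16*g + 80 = (g - 5)*(g^2 - 16) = (g - 5)*(g - 4)*(g + 4)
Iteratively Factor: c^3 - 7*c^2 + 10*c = (c - 5)*(c^2 - 2*c) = c*(c - 5)*(c - 2)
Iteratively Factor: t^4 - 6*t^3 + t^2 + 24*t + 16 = (t - 4)*(t^3 - 2*t^2 - 7*t - 4) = (t - 4)*(t + 1)*(t^2 - 3*t - 4) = (t - 4)^2*(t + 1)*(t + 1)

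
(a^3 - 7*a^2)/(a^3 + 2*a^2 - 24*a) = a*(a - 7)/(a^2 + 2*a - 24)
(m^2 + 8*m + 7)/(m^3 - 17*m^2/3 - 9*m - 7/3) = 3*(m + 7)/(3*m^2 - 20*m - 7)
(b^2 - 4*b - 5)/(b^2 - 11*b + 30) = (b + 1)/(b - 6)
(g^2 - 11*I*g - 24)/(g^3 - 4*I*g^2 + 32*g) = (g - 3*I)/(g*(g + 4*I))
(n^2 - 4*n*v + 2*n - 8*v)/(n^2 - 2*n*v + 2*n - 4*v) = (-n + 4*v)/(-n + 2*v)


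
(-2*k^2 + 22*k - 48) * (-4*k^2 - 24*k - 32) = 8*k^4 - 40*k^3 - 272*k^2 + 448*k + 1536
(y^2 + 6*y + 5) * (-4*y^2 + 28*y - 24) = -4*y^4 + 4*y^3 + 124*y^2 - 4*y - 120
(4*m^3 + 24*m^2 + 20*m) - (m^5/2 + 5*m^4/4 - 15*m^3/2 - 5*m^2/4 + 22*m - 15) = -m^5/2 - 5*m^4/4 + 23*m^3/2 + 101*m^2/4 - 2*m + 15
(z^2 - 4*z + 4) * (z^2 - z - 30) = z^4 - 5*z^3 - 22*z^2 + 116*z - 120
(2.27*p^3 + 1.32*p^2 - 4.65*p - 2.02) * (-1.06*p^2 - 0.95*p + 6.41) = -2.4062*p^5 - 3.5557*p^4 + 18.2257*p^3 + 15.0199*p^2 - 27.8875*p - 12.9482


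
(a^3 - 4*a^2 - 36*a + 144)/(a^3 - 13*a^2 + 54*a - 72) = (a + 6)/(a - 3)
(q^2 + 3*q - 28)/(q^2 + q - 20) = (q + 7)/(q + 5)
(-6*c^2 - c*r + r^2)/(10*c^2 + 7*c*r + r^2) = (-3*c + r)/(5*c + r)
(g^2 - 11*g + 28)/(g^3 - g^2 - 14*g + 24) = (g^2 - 11*g + 28)/(g^3 - g^2 - 14*g + 24)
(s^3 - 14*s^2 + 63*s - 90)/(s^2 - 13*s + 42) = (s^2 - 8*s + 15)/(s - 7)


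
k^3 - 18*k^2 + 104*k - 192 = (k - 8)*(k - 6)*(k - 4)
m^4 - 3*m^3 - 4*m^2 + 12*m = m*(m - 3)*(m - 2)*(m + 2)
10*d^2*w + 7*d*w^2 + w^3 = w*(2*d + w)*(5*d + w)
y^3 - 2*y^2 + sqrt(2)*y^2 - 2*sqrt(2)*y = y*(y - 2)*(y + sqrt(2))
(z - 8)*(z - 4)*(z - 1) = z^3 - 13*z^2 + 44*z - 32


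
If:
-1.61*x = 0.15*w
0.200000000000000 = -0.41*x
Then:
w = 5.24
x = -0.49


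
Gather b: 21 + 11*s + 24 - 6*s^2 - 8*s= -6*s^2 + 3*s + 45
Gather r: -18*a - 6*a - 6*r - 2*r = -24*a - 8*r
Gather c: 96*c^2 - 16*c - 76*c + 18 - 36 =96*c^2 - 92*c - 18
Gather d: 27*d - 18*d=9*d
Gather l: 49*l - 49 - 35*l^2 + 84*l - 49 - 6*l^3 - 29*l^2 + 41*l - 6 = -6*l^3 - 64*l^2 + 174*l - 104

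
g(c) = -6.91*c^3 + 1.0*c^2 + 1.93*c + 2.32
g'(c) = -20.73*c^2 + 2.0*c + 1.93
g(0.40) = 2.81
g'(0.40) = -0.59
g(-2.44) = 103.94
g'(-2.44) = -126.37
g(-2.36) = 94.16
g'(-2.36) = -118.25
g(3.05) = -178.55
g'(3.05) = -184.81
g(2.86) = -145.63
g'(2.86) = -161.91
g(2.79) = -134.58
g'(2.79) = -153.85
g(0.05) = 2.42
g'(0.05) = 1.98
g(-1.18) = 12.79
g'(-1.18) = -29.29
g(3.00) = -169.46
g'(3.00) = -178.64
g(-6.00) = 1519.30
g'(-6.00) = -756.35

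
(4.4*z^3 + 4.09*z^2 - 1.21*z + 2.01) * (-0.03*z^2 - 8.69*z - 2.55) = -0.132*z^5 - 38.3587*z^4 - 46.7258*z^3 + 0.0251000000000001*z^2 - 14.3814*z - 5.1255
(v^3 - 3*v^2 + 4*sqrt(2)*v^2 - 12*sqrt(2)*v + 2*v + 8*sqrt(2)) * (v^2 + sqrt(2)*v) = v^5 - 3*v^4 + 5*sqrt(2)*v^4 - 15*sqrt(2)*v^3 + 10*v^3 - 24*v^2 + 10*sqrt(2)*v^2 + 16*v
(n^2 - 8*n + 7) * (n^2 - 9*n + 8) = n^4 - 17*n^3 + 87*n^2 - 127*n + 56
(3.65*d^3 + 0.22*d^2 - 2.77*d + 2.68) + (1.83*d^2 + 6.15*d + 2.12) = 3.65*d^3 + 2.05*d^2 + 3.38*d + 4.8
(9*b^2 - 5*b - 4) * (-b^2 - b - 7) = -9*b^4 - 4*b^3 - 54*b^2 + 39*b + 28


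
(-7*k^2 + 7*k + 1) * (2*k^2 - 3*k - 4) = -14*k^4 + 35*k^3 + 9*k^2 - 31*k - 4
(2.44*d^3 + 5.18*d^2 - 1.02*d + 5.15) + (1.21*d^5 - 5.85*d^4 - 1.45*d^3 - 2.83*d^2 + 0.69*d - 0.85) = 1.21*d^5 - 5.85*d^4 + 0.99*d^3 + 2.35*d^2 - 0.33*d + 4.3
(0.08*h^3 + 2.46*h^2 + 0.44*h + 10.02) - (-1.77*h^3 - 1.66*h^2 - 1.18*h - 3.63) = 1.85*h^3 + 4.12*h^2 + 1.62*h + 13.65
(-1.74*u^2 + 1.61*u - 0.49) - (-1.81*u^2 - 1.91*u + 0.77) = 0.0700000000000001*u^2 + 3.52*u - 1.26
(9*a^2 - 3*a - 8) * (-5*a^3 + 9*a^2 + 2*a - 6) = -45*a^5 + 96*a^4 + 31*a^3 - 132*a^2 + 2*a + 48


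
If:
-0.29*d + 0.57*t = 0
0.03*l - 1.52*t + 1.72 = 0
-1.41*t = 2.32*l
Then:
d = 2.20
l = -0.68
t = 1.12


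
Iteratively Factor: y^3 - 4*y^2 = (y)*(y^2 - 4*y) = y^2*(y - 4)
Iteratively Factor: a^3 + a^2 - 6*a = (a - 2)*(a^2 + 3*a) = (a - 2)*(a + 3)*(a)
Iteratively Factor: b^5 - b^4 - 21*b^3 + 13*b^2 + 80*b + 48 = (b - 4)*(b^4 + 3*b^3 - 9*b^2 - 23*b - 12) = (b - 4)*(b - 3)*(b^3 + 6*b^2 + 9*b + 4) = (b - 4)*(b - 3)*(b + 1)*(b^2 + 5*b + 4) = (b - 4)*(b - 3)*(b + 1)^2*(b + 4)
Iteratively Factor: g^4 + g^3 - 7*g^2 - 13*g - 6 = (g + 1)*(g^3 - 7*g - 6) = (g + 1)^2*(g^2 - g - 6) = (g - 3)*(g + 1)^2*(g + 2)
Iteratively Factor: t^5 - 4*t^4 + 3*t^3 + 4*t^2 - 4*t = (t)*(t^4 - 4*t^3 + 3*t^2 + 4*t - 4) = t*(t - 1)*(t^3 - 3*t^2 + 4) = t*(t - 2)*(t - 1)*(t^2 - t - 2) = t*(t - 2)^2*(t - 1)*(t + 1)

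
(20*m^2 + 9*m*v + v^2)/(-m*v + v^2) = (20*m^2 + 9*m*v + v^2)/(v*(-m + v))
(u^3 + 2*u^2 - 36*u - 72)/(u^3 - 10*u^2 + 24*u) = (u^2 + 8*u + 12)/(u*(u - 4))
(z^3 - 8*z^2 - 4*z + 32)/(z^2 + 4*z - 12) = (z^2 - 6*z - 16)/(z + 6)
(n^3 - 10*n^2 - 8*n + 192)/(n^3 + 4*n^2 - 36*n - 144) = (n - 8)/(n + 6)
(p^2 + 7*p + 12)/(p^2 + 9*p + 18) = (p + 4)/(p + 6)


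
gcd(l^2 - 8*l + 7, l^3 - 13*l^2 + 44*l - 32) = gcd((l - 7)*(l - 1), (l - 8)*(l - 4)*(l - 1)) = l - 1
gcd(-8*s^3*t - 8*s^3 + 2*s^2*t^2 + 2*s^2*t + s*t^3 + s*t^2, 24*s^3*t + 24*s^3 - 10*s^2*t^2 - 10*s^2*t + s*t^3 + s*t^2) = s*t + s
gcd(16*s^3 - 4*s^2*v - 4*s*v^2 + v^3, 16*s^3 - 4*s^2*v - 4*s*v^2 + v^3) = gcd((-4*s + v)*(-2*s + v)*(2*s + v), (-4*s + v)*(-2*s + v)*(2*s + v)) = 16*s^3 - 4*s^2*v - 4*s*v^2 + v^3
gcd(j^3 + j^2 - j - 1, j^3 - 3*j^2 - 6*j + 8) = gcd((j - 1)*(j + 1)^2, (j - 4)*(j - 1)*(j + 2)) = j - 1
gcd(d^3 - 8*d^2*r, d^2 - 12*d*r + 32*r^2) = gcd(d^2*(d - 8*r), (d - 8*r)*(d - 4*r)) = -d + 8*r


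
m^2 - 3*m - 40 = (m - 8)*(m + 5)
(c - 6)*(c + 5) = c^2 - c - 30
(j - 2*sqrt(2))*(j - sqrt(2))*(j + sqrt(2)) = j^3 - 2*sqrt(2)*j^2 - 2*j + 4*sqrt(2)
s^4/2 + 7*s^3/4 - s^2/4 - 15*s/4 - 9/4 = (s/2 + 1/2)*(s - 3/2)*(s + 1)*(s + 3)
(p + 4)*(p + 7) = p^2 + 11*p + 28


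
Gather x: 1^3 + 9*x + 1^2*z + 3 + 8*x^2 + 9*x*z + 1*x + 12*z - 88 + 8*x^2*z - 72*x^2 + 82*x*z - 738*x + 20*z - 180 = x^2*(8*z - 64) + x*(91*z - 728) + 33*z - 264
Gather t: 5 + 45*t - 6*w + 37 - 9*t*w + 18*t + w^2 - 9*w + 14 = t*(63 - 9*w) + w^2 - 15*w + 56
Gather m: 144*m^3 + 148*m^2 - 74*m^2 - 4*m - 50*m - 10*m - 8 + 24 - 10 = 144*m^3 + 74*m^2 - 64*m + 6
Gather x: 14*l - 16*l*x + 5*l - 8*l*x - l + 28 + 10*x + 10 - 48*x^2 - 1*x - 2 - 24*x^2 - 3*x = 18*l - 72*x^2 + x*(6 - 24*l) + 36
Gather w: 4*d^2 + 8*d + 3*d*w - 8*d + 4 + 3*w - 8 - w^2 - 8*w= 4*d^2 - w^2 + w*(3*d - 5) - 4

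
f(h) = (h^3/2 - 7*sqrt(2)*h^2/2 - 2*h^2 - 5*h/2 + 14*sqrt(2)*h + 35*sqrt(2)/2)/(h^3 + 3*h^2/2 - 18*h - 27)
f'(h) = (-3*h^2 - 3*h + 18)*(h^3/2 - 7*sqrt(2)*h^2/2 - 2*h^2 - 5*h/2 + 14*sqrt(2)*h + 35*sqrt(2)/2)/(h^3 + 3*h^2/2 - 18*h - 27)^2 + (3*h^2/2 - 7*sqrt(2)*h - 4*h - 5/2 + 14*sqrt(2))/(h^3 + 3*h^2/2 - 18*h - 27)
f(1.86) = -0.74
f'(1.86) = 0.10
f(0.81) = -0.86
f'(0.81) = 0.12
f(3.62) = -0.80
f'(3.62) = -0.49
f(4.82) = 0.08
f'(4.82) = -0.61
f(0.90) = -0.85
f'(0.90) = 0.12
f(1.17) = -0.82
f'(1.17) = 0.12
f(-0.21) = -0.90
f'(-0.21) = -0.16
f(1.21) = -0.81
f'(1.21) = 0.12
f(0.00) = -0.92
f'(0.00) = -0.03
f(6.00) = -0.10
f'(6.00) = -0.00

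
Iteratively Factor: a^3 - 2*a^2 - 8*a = (a)*(a^2 - 2*a - 8) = a*(a - 4)*(a + 2)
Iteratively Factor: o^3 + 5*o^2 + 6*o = (o + 3)*(o^2 + 2*o) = (o + 2)*(o + 3)*(o)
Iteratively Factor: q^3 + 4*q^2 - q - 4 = (q - 1)*(q^2 + 5*q + 4) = (q - 1)*(q + 1)*(q + 4)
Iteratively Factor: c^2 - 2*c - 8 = (c + 2)*(c - 4)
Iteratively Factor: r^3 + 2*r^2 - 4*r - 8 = (r + 2)*(r^2 - 4) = (r - 2)*(r + 2)*(r + 2)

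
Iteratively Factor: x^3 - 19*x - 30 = (x + 2)*(x^2 - 2*x - 15) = (x - 5)*(x + 2)*(x + 3)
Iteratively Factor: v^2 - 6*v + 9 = (v - 3)*(v - 3)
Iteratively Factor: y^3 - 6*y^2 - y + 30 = (y - 5)*(y^2 - y - 6) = (y - 5)*(y + 2)*(y - 3)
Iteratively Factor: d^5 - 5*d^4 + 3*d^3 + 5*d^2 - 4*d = (d - 4)*(d^4 - d^3 - d^2 + d) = (d - 4)*(d - 1)*(d^3 - d) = d*(d - 4)*(d - 1)*(d^2 - 1) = d*(d - 4)*(d - 1)^2*(d + 1)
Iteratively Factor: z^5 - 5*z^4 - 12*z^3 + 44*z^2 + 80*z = (z - 5)*(z^4 - 12*z^2 - 16*z) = (z - 5)*(z - 4)*(z^3 + 4*z^2 + 4*z) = z*(z - 5)*(z - 4)*(z^2 + 4*z + 4) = z*(z - 5)*(z - 4)*(z + 2)*(z + 2)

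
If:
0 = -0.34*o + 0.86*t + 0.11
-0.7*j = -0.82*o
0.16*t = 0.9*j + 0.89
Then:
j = -1.08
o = -0.92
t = -0.49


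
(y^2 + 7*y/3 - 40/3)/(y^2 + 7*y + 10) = (y - 8/3)/(y + 2)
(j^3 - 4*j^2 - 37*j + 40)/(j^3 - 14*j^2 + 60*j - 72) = (j^3 - 4*j^2 - 37*j + 40)/(j^3 - 14*j^2 + 60*j - 72)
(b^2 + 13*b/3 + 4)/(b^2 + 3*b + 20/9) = 3*(b + 3)/(3*b + 5)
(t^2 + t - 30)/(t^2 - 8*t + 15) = (t + 6)/(t - 3)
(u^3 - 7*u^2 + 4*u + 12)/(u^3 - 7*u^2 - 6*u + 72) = (u^2 - u - 2)/(u^2 - u - 12)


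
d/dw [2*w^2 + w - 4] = 4*w + 1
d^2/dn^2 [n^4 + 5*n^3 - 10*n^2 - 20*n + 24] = 12*n^2 + 30*n - 20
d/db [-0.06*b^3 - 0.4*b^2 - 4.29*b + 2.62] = -0.18*b^2 - 0.8*b - 4.29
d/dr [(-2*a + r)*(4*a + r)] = 2*a + 2*r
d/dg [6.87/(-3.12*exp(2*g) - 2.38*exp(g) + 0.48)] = (42.8688*exp(g) + 16.3506)*exp(g)/(3.12*exp(2*g) + 2.38*exp(g) - 0.48)^2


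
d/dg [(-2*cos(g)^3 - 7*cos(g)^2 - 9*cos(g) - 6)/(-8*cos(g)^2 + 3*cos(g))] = (-16*cos(g)^4 + 12*cos(g)^3 + 93*cos(g)^2 + 96*cos(g) - 18)*sin(g)/((8*cos(g) - 3)^2*cos(g)^2)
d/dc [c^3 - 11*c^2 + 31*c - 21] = 3*c^2 - 22*c + 31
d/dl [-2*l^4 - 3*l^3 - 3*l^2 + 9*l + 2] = -8*l^3 - 9*l^2 - 6*l + 9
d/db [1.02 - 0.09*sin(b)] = -0.09*cos(b)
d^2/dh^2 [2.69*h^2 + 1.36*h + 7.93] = 5.38000000000000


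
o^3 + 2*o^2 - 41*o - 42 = (o - 6)*(o + 1)*(o + 7)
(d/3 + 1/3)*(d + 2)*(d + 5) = d^3/3 + 8*d^2/3 + 17*d/3 + 10/3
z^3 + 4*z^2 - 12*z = z*(z - 2)*(z + 6)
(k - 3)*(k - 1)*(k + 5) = k^3 + k^2 - 17*k + 15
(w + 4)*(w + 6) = w^2 + 10*w + 24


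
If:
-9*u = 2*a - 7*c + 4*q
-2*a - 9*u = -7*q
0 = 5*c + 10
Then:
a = -9*u/2 - 49/11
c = -2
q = -14/11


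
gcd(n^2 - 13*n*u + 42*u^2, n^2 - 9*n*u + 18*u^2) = -n + 6*u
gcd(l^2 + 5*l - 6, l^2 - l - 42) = l + 6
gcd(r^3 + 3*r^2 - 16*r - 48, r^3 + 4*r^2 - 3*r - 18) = r + 3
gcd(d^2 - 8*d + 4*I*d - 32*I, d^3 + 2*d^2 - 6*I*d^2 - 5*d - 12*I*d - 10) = 1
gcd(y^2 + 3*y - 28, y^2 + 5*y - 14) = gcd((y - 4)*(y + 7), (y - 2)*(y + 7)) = y + 7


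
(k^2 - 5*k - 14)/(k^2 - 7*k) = (k + 2)/k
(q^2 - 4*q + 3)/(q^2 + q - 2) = (q - 3)/(q + 2)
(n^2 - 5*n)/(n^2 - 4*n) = (n - 5)/(n - 4)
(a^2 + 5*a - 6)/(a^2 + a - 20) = (a^2 + 5*a - 6)/(a^2 + a - 20)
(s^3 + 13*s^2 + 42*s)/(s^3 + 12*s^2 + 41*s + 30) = s*(s + 7)/(s^2 + 6*s + 5)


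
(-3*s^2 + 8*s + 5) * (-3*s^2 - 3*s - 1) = 9*s^4 - 15*s^3 - 36*s^2 - 23*s - 5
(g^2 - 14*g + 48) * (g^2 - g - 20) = g^4 - 15*g^3 + 42*g^2 + 232*g - 960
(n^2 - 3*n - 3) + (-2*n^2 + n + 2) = -n^2 - 2*n - 1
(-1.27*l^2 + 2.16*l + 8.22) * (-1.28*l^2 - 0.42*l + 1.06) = 1.6256*l^4 - 2.2314*l^3 - 12.775*l^2 - 1.1628*l + 8.7132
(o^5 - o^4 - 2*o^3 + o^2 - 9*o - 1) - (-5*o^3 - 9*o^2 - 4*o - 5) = o^5 - o^4 + 3*o^3 + 10*o^2 - 5*o + 4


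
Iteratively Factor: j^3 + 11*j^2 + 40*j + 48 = (j + 3)*(j^2 + 8*j + 16) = (j + 3)*(j + 4)*(j + 4)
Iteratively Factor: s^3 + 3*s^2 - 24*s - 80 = (s + 4)*(s^2 - s - 20) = (s - 5)*(s + 4)*(s + 4)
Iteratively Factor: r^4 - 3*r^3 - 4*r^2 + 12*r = (r - 3)*(r^3 - 4*r) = (r - 3)*(r + 2)*(r^2 - 2*r) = r*(r - 3)*(r + 2)*(r - 2)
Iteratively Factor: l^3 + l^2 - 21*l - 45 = (l - 5)*(l^2 + 6*l + 9) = (l - 5)*(l + 3)*(l + 3)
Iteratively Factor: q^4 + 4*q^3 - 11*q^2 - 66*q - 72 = (q - 4)*(q^3 + 8*q^2 + 21*q + 18) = (q - 4)*(q + 3)*(q^2 + 5*q + 6) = (q - 4)*(q + 3)^2*(q + 2)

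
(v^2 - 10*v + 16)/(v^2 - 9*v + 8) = (v - 2)/(v - 1)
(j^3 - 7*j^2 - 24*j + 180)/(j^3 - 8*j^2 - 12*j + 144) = (j + 5)/(j + 4)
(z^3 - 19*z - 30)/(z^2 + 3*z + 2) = (z^2 - 2*z - 15)/(z + 1)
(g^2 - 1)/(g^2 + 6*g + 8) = (g^2 - 1)/(g^2 + 6*g + 8)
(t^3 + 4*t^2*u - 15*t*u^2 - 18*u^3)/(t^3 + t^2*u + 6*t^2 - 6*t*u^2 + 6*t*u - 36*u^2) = (t^3 + 4*t^2*u - 15*t*u^2 - 18*u^3)/(t^3 + t^2*u + 6*t^2 - 6*t*u^2 + 6*t*u - 36*u^2)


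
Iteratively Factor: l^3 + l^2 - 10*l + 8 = (l - 1)*(l^2 + 2*l - 8) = (l - 2)*(l - 1)*(l + 4)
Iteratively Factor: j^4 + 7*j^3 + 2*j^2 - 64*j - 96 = (j + 2)*(j^3 + 5*j^2 - 8*j - 48) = (j - 3)*(j + 2)*(j^2 + 8*j + 16) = (j - 3)*(j + 2)*(j + 4)*(j + 4)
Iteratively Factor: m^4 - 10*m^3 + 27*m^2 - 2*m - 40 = (m + 1)*(m^3 - 11*m^2 + 38*m - 40) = (m - 5)*(m + 1)*(m^2 - 6*m + 8) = (m - 5)*(m - 4)*(m + 1)*(m - 2)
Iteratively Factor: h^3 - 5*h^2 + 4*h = (h - 4)*(h^2 - h) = h*(h - 4)*(h - 1)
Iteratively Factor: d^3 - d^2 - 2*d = (d + 1)*(d^2 - 2*d) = (d - 2)*(d + 1)*(d)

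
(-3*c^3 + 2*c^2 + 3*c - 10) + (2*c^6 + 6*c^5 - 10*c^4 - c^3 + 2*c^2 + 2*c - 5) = 2*c^6 + 6*c^5 - 10*c^4 - 4*c^3 + 4*c^2 + 5*c - 15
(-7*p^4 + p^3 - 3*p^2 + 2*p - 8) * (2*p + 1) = -14*p^5 - 5*p^4 - 5*p^3 + p^2 - 14*p - 8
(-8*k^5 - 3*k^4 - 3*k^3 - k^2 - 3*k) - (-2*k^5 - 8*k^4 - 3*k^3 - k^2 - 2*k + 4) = -6*k^5 + 5*k^4 - k - 4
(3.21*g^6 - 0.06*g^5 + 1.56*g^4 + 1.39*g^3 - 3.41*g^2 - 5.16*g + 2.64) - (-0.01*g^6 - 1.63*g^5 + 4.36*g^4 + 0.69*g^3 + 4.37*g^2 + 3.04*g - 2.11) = 3.22*g^6 + 1.57*g^5 - 2.8*g^4 + 0.7*g^3 - 7.78*g^2 - 8.2*g + 4.75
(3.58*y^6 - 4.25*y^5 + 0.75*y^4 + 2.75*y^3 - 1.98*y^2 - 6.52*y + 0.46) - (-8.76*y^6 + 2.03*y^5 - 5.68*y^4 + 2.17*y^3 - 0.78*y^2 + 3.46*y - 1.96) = 12.34*y^6 - 6.28*y^5 + 6.43*y^4 + 0.58*y^3 - 1.2*y^2 - 9.98*y + 2.42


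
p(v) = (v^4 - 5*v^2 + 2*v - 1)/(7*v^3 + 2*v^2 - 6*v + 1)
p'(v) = (-21*v^2 - 4*v + 6)*(v^4 - 5*v^2 + 2*v - 1)/(7*v^3 + 2*v^2 - 6*v + 1)^2 + (4*v^3 - 10*v + 2)/(7*v^3 + 2*v^2 - 6*v + 1)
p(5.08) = 0.58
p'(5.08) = 0.16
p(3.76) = 0.36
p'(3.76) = 0.18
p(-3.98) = -0.42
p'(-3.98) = 0.21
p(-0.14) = -0.74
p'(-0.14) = -0.63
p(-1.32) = 2.52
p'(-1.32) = 15.65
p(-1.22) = 6.13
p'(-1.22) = 83.40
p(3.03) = 0.22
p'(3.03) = 0.20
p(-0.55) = -0.94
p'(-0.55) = 1.36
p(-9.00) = -1.26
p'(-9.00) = 0.15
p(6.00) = 0.73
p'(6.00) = 0.16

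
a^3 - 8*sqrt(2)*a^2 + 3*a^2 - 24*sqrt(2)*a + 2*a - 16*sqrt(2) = (a + 1)*(a + 2)*(a - 8*sqrt(2))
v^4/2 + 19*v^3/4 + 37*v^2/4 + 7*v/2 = v*(v/2 + 1)*(v + 1/2)*(v + 7)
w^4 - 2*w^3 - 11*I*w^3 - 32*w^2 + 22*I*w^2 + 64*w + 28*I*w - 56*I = (w - 2)*(w - 7*I)*(w - 2*I)^2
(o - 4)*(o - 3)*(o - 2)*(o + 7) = o^4 - 2*o^3 - 37*o^2 + 158*o - 168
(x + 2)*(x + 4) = x^2 + 6*x + 8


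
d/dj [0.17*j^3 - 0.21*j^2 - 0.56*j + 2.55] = 0.51*j^2 - 0.42*j - 0.56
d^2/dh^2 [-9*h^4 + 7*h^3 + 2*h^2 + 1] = -108*h^2 + 42*h + 4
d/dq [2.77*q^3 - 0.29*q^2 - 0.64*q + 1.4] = 8.31*q^2 - 0.58*q - 0.64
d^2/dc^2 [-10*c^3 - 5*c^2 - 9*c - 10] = -60*c - 10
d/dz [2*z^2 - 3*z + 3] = 4*z - 3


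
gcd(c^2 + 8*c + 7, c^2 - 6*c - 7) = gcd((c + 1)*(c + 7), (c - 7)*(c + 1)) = c + 1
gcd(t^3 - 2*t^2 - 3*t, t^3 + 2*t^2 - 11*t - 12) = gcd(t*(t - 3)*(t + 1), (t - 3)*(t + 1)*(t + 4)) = t^2 - 2*t - 3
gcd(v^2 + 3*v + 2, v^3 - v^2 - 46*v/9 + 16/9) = v + 2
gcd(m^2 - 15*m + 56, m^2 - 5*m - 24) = m - 8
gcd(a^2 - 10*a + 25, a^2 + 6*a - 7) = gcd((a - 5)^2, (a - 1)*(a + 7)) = 1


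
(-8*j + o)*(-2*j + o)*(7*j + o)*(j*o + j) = 112*j^4*o + 112*j^4 - 54*j^3*o^2 - 54*j^3*o - 3*j^2*o^3 - 3*j^2*o^2 + j*o^4 + j*o^3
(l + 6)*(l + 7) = l^2 + 13*l + 42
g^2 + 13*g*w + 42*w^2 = (g + 6*w)*(g + 7*w)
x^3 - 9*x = x*(x - 3)*(x + 3)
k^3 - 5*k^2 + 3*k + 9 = (k - 3)^2*(k + 1)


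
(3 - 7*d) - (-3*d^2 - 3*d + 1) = 3*d^2 - 4*d + 2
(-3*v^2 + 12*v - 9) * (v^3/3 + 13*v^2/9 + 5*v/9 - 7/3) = -v^5 - v^4/3 + 38*v^3/3 + 2*v^2/3 - 33*v + 21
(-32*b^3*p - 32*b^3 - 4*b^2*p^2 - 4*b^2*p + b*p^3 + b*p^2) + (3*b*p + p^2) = -32*b^3*p - 32*b^3 - 4*b^2*p^2 - 4*b^2*p + b*p^3 + b*p^2 + 3*b*p + p^2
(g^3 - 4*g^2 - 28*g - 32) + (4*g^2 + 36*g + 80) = g^3 + 8*g + 48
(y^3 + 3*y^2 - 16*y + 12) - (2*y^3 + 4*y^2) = -y^3 - y^2 - 16*y + 12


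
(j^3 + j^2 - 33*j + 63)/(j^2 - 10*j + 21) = (j^2 + 4*j - 21)/(j - 7)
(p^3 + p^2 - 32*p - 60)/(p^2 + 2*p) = p - 1 - 30/p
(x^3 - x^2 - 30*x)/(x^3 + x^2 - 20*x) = (x - 6)/(x - 4)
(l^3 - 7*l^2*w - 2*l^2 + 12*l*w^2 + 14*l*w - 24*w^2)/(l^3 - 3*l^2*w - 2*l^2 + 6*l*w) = (l - 4*w)/l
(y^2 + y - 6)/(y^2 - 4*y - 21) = (y - 2)/(y - 7)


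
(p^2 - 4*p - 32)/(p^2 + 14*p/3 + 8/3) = 3*(p - 8)/(3*p + 2)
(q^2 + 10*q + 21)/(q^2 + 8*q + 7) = (q + 3)/(q + 1)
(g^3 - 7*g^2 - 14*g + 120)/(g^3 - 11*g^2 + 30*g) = (g + 4)/g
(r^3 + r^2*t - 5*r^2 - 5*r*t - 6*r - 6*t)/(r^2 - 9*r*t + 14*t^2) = (r^3 + r^2*t - 5*r^2 - 5*r*t - 6*r - 6*t)/(r^2 - 9*r*t + 14*t^2)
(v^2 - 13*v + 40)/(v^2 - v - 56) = (v - 5)/(v + 7)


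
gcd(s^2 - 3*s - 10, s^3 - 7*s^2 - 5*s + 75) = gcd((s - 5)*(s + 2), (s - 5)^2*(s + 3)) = s - 5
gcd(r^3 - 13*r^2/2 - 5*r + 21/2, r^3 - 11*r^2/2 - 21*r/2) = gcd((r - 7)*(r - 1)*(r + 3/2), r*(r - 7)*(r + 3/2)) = r^2 - 11*r/2 - 21/2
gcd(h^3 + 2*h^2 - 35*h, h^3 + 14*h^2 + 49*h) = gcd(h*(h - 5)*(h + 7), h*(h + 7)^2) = h^2 + 7*h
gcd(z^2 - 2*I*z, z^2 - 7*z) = z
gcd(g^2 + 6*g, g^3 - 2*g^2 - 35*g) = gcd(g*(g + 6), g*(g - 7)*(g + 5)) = g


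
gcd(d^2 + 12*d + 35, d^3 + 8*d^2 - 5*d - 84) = d + 7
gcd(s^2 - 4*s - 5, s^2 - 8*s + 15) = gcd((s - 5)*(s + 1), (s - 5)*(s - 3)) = s - 5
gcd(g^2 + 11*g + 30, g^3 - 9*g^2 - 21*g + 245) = g + 5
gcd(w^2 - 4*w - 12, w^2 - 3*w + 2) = 1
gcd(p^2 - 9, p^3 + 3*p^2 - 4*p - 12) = p + 3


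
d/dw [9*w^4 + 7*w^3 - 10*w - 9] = 36*w^3 + 21*w^2 - 10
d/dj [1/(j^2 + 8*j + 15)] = 2*(-j - 4)/(j^2 + 8*j + 15)^2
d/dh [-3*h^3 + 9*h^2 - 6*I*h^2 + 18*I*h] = -9*h^2 + h*(18 - 12*I) + 18*I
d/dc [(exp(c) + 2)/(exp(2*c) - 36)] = (-2*(exp(c) + 2)*exp(c) + exp(2*c) - 36)*exp(c)/(exp(2*c) - 36)^2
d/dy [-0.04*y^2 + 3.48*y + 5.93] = 3.48 - 0.08*y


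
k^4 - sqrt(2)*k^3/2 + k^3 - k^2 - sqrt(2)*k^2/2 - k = k*(k + 1)*(k - sqrt(2))*(k + sqrt(2)/2)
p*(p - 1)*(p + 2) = p^3 + p^2 - 2*p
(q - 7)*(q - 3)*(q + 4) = q^3 - 6*q^2 - 19*q + 84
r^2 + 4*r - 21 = (r - 3)*(r + 7)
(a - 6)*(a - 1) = a^2 - 7*a + 6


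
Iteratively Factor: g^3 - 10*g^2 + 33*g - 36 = (g - 4)*(g^2 - 6*g + 9) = (g - 4)*(g - 3)*(g - 3)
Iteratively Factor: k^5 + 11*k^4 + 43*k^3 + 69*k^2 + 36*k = (k)*(k^4 + 11*k^3 + 43*k^2 + 69*k + 36) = k*(k + 3)*(k^3 + 8*k^2 + 19*k + 12) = k*(k + 1)*(k + 3)*(k^2 + 7*k + 12) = k*(k + 1)*(k + 3)^2*(k + 4)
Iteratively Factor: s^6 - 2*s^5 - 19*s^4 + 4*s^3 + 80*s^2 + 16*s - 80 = (s + 2)*(s^5 - 4*s^4 - 11*s^3 + 26*s^2 + 28*s - 40) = (s - 5)*(s + 2)*(s^4 + s^3 - 6*s^2 - 4*s + 8) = (s - 5)*(s - 2)*(s + 2)*(s^3 + 3*s^2 - 4) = (s - 5)*(s - 2)*(s + 2)^2*(s^2 + s - 2) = (s - 5)*(s - 2)*(s + 2)^3*(s - 1)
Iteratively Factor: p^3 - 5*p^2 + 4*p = (p - 4)*(p^2 - p) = (p - 4)*(p - 1)*(p)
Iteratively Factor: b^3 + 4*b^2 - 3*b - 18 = (b - 2)*(b^2 + 6*b + 9) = (b - 2)*(b + 3)*(b + 3)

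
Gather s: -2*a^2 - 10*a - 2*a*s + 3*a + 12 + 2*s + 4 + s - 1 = -2*a^2 - 7*a + s*(3 - 2*a) + 15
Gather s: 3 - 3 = 0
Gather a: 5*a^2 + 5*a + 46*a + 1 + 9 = 5*a^2 + 51*a + 10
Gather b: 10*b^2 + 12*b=10*b^2 + 12*b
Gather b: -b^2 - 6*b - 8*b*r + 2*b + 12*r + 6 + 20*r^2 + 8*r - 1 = -b^2 + b*(-8*r - 4) + 20*r^2 + 20*r + 5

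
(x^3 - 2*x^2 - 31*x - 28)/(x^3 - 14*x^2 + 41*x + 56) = (x + 4)/(x - 8)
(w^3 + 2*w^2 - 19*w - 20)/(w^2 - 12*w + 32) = (w^2 + 6*w + 5)/(w - 8)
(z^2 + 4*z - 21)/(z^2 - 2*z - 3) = (z + 7)/(z + 1)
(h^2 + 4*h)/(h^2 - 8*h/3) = 3*(h + 4)/(3*h - 8)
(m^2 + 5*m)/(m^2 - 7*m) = (m + 5)/(m - 7)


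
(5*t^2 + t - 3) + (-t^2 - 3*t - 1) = 4*t^2 - 2*t - 4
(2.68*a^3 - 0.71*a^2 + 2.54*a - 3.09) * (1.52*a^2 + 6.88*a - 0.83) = 4.0736*a^5 + 17.3592*a^4 - 3.2484*a^3 + 13.3677*a^2 - 23.3674*a + 2.5647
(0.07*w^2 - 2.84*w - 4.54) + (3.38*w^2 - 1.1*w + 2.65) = 3.45*w^2 - 3.94*w - 1.89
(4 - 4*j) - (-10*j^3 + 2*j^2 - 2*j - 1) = 10*j^3 - 2*j^2 - 2*j + 5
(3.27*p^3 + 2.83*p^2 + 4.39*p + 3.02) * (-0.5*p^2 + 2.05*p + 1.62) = -1.635*p^5 + 5.2885*p^4 + 8.9039*p^3 + 12.0741*p^2 + 13.3028*p + 4.8924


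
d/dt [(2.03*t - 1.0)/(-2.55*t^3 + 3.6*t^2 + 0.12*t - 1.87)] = (10.353*t^3 - 14.958*t^2 + 7.2*t - 3.6761)/(6.5025*t^6 - 18.36*t^5 + 12.348*t^4 + 10.401*t^3 - 13.4496*t^2 - 0.4488*t + 3.4969)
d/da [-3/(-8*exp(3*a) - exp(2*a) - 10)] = (-72*exp(a) - 6)*exp(2*a)/(8*exp(3*a) + exp(2*a) + 10)^2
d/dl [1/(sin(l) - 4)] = -cos(l)/(sin(l) - 4)^2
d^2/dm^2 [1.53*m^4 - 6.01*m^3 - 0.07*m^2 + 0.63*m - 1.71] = 18.36*m^2 - 36.06*m - 0.14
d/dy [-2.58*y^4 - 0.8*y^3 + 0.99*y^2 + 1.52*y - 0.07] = -10.32*y^3 - 2.4*y^2 + 1.98*y + 1.52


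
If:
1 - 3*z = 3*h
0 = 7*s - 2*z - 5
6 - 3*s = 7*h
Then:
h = 25/43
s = 83/129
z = -32/129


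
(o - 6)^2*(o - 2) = o^3 - 14*o^2 + 60*o - 72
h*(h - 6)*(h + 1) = h^3 - 5*h^2 - 6*h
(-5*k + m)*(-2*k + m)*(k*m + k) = 10*k^3*m + 10*k^3 - 7*k^2*m^2 - 7*k^2*m + k*m^3 + k*m^2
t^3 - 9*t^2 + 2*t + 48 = (t - 8)*(t - 3)*(t + 2)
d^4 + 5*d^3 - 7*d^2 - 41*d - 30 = (d - 3)*(d + 1)*(d + 2)*(d + 5)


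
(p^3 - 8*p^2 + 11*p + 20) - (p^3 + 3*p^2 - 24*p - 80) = -11*p^2 + 35*p + 100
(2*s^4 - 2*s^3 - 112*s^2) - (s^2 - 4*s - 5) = 2*s^4 - 2*s^3 - 113*s^2 + 4*s + 5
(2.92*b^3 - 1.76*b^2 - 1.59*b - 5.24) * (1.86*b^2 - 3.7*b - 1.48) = 5.4312*b^5 - 14.0776*b^4 - 0.766999999999999*b^3 - 1.2586*b^2 + 21.7412*b + 7.7552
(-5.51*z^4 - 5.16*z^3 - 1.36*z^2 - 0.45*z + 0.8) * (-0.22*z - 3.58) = 1.2122*z^5 + 20.861*z^4 + 18.772*z^3 + 4.9678*z^2 + 1.435*z - 2.864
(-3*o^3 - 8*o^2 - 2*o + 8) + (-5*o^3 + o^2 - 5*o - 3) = -8*o^3 - 7*o^2 - 7*o + 5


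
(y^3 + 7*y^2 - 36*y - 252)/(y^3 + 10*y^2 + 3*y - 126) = (y - 6)/(y - 3)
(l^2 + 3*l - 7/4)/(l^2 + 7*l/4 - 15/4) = (4*l^2 + 12*l - 7)/(4*l^2 + 7*l - 15)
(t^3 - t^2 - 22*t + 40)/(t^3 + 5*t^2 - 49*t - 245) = (t^2 - 6*t + 8)/(t^2 - 49)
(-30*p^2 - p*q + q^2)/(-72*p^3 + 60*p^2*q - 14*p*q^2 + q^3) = (5*p + q)/(12*p^2 - 8*p*q + q^2)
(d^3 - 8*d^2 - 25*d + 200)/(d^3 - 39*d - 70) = (d^2 - 13*d + 40)/(d^2 - 5*d - 14)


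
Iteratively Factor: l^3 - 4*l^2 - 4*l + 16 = (l - 2)*(l^2 - 2*l - 8) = (l - 4)*(l - 2)*(l + 2)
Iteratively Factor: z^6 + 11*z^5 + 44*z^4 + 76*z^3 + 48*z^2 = (z)*(z^5 + 11*z^4 + 44*z^3 + 76*z^2 + 48*z) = z*(z + 4)*(z^4 + 7*z^3 + 16*z^2 + 12*z) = z*(z + 3)*(z + 4)*(z^3 + 4*z^2 + 4*z) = z*(z + 2)*(z + 3)*(z + 4)*(z^2 + 2*z) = z^2*(z + 2)*(z + 3)*(z + 4)*(z + 2)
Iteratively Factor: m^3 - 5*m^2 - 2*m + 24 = (m - 3)*(m^2 - 2*m - 8) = (m - 3)*(m + 2)*(m - 4)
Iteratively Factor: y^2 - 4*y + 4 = (y - 2)*(y - 2)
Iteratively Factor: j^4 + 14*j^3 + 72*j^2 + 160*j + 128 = (j + 2)*(j^3 + 12*j^2 + 48*j + 64) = (j + 2)*(j + 4)*(j^2 + 8*j + 16) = (j + 2)*(j + 4)^2*(j + 4)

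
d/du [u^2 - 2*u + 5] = 2*u - 2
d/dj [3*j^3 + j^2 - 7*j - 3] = 9*j^2 + 2*j - 7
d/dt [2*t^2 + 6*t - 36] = 4*t + 6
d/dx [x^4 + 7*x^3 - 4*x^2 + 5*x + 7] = 4*x^3 + 21*x^2 - 8*x + 5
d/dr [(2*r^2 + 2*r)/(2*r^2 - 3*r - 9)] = 2*(-5*r^2 - 18*r - 9)/(4*r^4 - 12*r^3 - 27*r^2 + 54*r + 81)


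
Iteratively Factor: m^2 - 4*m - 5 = (m + 1)*(m - 5)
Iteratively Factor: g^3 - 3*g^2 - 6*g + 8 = (g - 4)*(g^2 + g - 2) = (g - 4)*(g + 2)*(g - 1)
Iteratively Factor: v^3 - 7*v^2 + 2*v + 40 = (v + 2)*(v^2 - 9*v + 20) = (v - 4)*(v + 2)*(v - 5)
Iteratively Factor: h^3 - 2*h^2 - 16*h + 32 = (h + 4)*(h^2 - 6*h + 8) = (h - 2)*(h + 4)*(h - 4)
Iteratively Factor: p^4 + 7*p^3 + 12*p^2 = (p)*(p^3 + 7*p^2 + 12*p) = p*(p + 4)*(p^2 + 3*p) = p^2*(p + 4)*(p + 3)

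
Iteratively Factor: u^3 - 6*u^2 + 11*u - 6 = (u - 1)*(u^2 - 5*u + 6) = (u - 3)*(u - 1)*(u - 2)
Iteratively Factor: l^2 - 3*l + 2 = (l - 1)*(l - 2)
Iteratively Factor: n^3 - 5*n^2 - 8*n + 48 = (n + 3)*(n^2 - 8*n + 16) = (n - 4)*(n + 3)*(n - 4)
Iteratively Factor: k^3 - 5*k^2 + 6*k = (k - 3)*(k^2 - 2*k) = (k - 3)*(k - 2)*(k)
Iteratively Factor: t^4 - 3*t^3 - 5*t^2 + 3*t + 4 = (t + 1)*(t^3 - 4*t^2 - t + 4) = (t + 1)^2*(t^2 - 5*t + 4) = (t - 1)*(t + 1)^2*(t - 4)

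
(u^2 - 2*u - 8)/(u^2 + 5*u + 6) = (u - 4)/(u + 3)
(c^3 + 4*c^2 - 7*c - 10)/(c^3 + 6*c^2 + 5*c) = (c - 2)/c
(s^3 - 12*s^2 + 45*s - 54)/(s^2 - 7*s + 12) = (s^2 - 9*s + 18)/(s - 4)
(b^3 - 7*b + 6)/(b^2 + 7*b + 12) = (b^2 - 3*b + 2)/(b + 4)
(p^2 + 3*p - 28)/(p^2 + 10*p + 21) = (p - 4)/(p + 3)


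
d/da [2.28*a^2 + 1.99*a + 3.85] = 4.56*a + 1.99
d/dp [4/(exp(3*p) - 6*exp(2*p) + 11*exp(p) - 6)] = (-12*exp(2*p) + 48*exp(p) - 44)*exp(p)/(exp(3*p) - 6*exp(2*p) + 11*exp(p) - 6)^2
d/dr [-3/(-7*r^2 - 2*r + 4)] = 6*(-7*r - 1)/(7*r^2 + 2*r - 4)^2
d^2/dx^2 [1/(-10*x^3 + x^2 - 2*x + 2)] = 2*((30*x - 1)*(10*x^3 - x^2 + 2*x - 2) - 4*(15*x^2 - x + 1)^2)/(10*x^3 - x^2 + 2*x - 2)^3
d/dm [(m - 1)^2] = 2*m - 2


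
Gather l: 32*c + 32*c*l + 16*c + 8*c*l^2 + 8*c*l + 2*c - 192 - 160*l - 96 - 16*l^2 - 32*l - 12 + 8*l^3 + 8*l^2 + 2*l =50*c + 8*l^3 + l^2*(8*c - 8) + l*(40*c - 190) - 300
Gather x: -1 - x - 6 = -x - 7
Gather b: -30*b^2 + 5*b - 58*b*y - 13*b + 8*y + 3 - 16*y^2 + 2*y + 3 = -30*b^2 + b*(-58*y - 8) - 16*y^2 + 10*y + 6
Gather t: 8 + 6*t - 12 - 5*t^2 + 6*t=-5*t^2 + 12*t - 4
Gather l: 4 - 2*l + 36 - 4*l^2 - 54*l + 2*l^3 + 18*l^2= 2*l^3 + 14*l^2 - 56*l + 40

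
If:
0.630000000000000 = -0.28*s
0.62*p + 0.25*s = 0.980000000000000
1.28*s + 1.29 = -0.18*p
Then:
No Solution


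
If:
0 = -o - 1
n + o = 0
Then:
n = 1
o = -1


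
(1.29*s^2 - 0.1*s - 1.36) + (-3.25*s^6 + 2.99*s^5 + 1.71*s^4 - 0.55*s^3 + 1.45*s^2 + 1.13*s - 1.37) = -3.25*s^6 + 2.99*s^5 + 1.71*s^4 - 0.55*s^3 + 2.74*s^2 + 1.03*s - 2.73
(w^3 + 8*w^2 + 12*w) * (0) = 0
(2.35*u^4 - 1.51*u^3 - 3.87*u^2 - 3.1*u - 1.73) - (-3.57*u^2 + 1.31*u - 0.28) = 2.35*u^4 - 1.51*u^3 - 0.3*u^2 - 4.41*u - 1.45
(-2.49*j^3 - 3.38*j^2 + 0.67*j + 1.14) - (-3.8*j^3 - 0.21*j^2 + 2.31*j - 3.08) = 1.31*j^3 - 3.17*j^2 - 1.64*j + 4.22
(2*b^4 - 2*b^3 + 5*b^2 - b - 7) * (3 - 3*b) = -6*b^5 + 12*b^4 - 21*b^3 + 18*b^2 + 18*b - 21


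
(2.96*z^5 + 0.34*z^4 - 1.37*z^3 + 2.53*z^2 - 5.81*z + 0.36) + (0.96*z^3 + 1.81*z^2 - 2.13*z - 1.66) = 2.96*z^5 + 0.34*z^4 - 0.41*z^3 + 4.34*z^2 - 7.94*z - 1.3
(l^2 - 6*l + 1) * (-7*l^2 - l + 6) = -7*l^4 + 41*l^3 + 5*l^2 - 37*l + 6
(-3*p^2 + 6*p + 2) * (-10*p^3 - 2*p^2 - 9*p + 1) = 30*p^5 - 54*p^4 - 5*p^3 - 61*p^2 - 12*p + 2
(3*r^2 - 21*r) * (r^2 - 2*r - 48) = 3*r^4 - 27*r^3 - 102*r^2 + 1008*r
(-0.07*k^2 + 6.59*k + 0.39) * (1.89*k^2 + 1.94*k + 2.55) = -0.1323*k^4 + 12.3193*k^3 + 13.3432*k^2 + 17.5611*k + 0.9945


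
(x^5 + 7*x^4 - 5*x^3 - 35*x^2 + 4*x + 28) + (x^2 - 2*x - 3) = x^5 + 7*x^4 - 5*x^3 - 34*x^2 + 2*x + 25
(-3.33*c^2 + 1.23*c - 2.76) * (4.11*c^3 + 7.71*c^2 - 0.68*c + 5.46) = -13.6863*c^5 - 20.619*c^4 + 0.4041*c^3 - 40.2978*c^2 + 8.5926*c - 15.0696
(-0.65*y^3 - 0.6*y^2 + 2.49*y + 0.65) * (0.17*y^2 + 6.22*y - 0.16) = -0.1105*y^5 - 4.145*y^4 - 3.2047*y^3 + 15.6943*y^2 + 3.6446*y - 0.104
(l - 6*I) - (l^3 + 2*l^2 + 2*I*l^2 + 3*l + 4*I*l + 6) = -l^3 - 2*l^2 - 2*I*l^2 - 2*l - 4*I*l - 6 - 6*I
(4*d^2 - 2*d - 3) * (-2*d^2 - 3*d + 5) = -8*d^4 - 8*d^3 + 32*d^2 - d - 15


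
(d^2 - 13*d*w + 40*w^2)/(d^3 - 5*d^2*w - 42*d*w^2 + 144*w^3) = (-d + 5*w)/(-d^2 - 3*d*w + 18*w^2)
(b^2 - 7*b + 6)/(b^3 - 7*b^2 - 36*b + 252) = (b - 1)/(b^2 - b - 42)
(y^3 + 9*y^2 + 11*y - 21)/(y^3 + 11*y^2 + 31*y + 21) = (y - 1)/(y + 1)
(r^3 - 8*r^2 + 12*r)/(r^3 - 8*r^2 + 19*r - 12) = r*(r^2 - 8*r + 12)/(r^3 - 8*r^2 + 19*r - 12)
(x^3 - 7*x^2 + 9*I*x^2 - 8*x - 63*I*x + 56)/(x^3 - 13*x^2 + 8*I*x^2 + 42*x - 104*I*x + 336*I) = (x + I)/(x - 6)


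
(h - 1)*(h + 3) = h^2 + 2*h - 3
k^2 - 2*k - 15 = (k - 5)*(k + 3)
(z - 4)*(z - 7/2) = z^2 - 15*z/2 + 14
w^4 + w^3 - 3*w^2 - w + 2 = (w - 1)^2*(w + 1)*(w + 2)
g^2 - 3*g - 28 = (g - 7)*(g + 4)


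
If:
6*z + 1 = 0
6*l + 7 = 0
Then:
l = -7/6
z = -1/6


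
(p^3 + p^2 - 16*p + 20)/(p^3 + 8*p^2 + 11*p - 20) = (p^2 - 4*p + 4)/(p^2 + 3*p - 4)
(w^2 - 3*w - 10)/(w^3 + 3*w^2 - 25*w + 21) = (w^2 - 3*w - 10)/(w^3 + 3*w^2 - 25*w + 21)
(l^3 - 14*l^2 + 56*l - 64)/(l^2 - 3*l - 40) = (l^2 - 6*l + 8)/(l + 5)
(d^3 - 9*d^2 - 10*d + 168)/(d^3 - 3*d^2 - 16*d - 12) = (d^2 - 3*d - 28)/(d^2 + 3*d + 2)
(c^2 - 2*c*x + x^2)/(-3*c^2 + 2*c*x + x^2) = (-c + x)/(3*c + x)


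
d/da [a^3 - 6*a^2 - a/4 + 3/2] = 3*a^2 - 12*a - 1/4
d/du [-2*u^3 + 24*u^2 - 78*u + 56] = -6*u^2 + 48*u - 78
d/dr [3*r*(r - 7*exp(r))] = -21*r*exp(r) + 6*r - 21*exp(r)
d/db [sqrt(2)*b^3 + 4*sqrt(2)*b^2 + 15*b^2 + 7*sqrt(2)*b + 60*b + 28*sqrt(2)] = 3*sqrt(2)*b^2 + 8*sqrt(2)*b + 30*b + 7*sqrt(2) + 60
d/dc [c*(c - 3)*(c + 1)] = 3*c^2 - 4*c - 3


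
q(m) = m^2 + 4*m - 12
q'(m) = 2*m + 4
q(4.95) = 32.30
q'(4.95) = 13.90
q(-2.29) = -15.92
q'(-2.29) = -0.58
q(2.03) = 0.24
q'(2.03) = 8.06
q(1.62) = -2.90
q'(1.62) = 7.24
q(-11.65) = 77.12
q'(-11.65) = -19.30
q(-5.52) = -3.61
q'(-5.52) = -7.04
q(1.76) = -1.86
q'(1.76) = 7.52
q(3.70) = 16.49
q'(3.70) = 11.40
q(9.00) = 105.00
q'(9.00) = 22.00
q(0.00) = -12.00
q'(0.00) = 4.00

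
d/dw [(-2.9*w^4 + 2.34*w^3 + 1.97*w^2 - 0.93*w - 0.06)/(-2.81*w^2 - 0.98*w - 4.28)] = (16.298*w^5 + 1.9506*w^4 + 45.0616*w^3 - 34.5895*w^2 - 17.2004*w + 3.9216)/(7.8961*w^4 + 5.5076*w^3 + 25.014*w^2 + 8.3888*w + 18.3184)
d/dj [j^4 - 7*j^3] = j^2*(4*j - 21)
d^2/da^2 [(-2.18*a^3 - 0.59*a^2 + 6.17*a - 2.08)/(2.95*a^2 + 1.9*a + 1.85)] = (5.6843418860808e-14*a^4 + 122.05785*a^3 - 135.26385*a^2 - 316.75335*a - 39.72805)/(25.672375*a^6 + 49.60425*a^5 + 80.247375*a^4 + 69.0745*a^3 + 50.324625*a^2 + 19.50825*a + 6.331625)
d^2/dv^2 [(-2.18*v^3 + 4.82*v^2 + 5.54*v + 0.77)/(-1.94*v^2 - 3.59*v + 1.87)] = (-1.4210854715202e-14*v^4 + 97.4473800000001*v^3 - 210.113772*v^2 - 107.025072*v - 133.527966)/(7.301384*v^6 + 40.533972*v^5 + 53.894946*v^4 - 31.874533*v^3 - 51.950283*v^2 + 37.661613*v - 6.539203)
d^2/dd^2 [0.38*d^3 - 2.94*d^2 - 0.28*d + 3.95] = 2.28*d - 5.88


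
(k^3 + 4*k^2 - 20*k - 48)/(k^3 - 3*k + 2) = (k^2 + 2*k - 24)/(k^2 - 2*k + 1)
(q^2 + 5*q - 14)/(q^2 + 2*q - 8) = (q + 7)/(q + 4)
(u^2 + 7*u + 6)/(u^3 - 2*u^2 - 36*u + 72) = (u + 1)/(u^2 - 8*u + 12)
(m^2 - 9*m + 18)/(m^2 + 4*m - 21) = (m - 6)/(m + 7)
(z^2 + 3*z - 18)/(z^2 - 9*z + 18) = (z + 6)/(z - 6)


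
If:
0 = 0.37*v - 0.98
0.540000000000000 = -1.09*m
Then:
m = -0.50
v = 2.65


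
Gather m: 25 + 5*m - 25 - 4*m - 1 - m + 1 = 0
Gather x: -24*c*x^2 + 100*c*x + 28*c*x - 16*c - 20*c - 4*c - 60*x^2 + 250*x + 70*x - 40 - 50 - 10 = -40*c + x^2*(-24*c - 60) + x*(128*c + 320) - 100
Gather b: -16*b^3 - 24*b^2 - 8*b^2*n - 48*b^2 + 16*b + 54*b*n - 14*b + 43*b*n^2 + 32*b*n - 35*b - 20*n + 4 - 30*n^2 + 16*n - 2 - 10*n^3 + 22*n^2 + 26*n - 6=-16*b^3 + b^2*(-8*n - 72) + b*(43*n^2 + 86*n - 33) - 10*n^3 - 8*n^2 + 22*n - 4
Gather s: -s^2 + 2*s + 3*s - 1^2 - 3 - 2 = -s^2 + 5*s - 6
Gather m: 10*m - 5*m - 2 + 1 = 5*m - 1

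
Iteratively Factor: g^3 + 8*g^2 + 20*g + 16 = (g + 4)*(g^2 + 4*g + 4) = (g + 2)*(g + 4)*(g + 2)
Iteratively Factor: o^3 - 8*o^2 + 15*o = (o - 3)*(o^2 - 5*o) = o*(o - 3)*(o - 5)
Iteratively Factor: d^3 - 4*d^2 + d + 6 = (d - 2)*(d^2 - 2*d - 3) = (d - 2)*(d + 1)*(d - 3)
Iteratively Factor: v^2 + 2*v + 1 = (v + 1)*(v + 1)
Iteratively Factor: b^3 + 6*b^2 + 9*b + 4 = (b + 1)*(b^2 + 5*b + 4) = (b + 1)^2*(b + 4)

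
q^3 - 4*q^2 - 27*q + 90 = (q - 6)*(q - 3)*(q + 5)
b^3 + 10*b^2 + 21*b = b*(b + 3)*(b + 7)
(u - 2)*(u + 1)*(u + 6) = u^3 + 5*u^2 - 8*u - 12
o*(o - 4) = o^2 - 4*o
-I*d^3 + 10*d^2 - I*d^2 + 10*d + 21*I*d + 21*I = (d + 3*I)*(d + 7*I)*(-I*d - I)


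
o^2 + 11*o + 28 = (o + 4)*(o + 7)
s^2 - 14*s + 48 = (s - 8)*(s - 6)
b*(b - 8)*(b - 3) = b^3 - 11*b^2 + 24*b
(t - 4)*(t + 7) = t^2 + 3*t - 28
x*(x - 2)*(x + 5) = x^3 + 3*x^2 - 10*x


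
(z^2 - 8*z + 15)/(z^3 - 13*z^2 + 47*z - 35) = (z - 3)/(z^2 - 8*z + 7)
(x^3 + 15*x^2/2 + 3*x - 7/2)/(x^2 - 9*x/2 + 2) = (x^2 + 8*x + 7)/(x - 4)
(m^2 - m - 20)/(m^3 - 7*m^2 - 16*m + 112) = (m - 5)/(m^2 - 11*m + 28)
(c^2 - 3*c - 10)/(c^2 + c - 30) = (c + 2)/(c + 6)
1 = 1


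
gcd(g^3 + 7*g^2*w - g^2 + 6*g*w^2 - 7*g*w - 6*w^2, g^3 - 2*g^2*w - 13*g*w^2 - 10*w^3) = g + w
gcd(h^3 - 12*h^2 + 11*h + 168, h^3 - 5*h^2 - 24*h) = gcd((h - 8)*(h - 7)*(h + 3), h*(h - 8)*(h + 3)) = h^2 - 5*h - 24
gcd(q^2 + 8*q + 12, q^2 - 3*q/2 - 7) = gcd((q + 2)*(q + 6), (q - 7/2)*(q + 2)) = q + 2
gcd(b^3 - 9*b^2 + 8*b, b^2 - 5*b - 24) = b - 8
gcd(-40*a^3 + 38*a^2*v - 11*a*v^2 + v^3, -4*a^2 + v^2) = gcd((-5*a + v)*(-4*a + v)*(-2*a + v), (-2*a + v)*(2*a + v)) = -2*a + v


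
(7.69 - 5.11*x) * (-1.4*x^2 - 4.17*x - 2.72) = 7.154*x^3 + 10.5427*x^2 - 18.1681*x - 20.9168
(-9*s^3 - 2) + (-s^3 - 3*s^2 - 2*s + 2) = -10*s^3 - 3*s^2 - 2*s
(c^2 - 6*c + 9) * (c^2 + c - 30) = c^4 - 5*c^3 - 27*c^2 + 189*c - 270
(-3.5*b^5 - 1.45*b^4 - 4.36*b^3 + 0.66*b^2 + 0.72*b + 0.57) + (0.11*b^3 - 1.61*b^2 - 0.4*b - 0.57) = -3.5*b^5 - 1.45*b^4 - 4.25*b^3 - 0.95*b^2 + 0.32*b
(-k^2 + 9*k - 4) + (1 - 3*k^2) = -4*k^2 + 9*k - 3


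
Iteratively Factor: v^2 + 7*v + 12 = (v + 4)*(v + 3)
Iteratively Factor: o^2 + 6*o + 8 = (o + 4)*(o + 2)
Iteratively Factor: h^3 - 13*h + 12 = (h - 1)*(h^2 + h - 12) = (h - 3)*(h - 1)*(h + 4)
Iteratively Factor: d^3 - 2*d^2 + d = (d - 1)*(d^2 - d) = d*(d - 1)*(d - 1)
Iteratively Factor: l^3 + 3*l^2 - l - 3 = (l - 1)*(l^2 + 4*l + 3) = (l - 1)*(l + 1)*(l + 3)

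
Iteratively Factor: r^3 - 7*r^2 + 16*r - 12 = (r - 2)*(r^2 - 5*r + 6) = (r - 2)^2*(r - 3)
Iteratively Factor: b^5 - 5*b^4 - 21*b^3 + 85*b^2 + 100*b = (b)*(b^4 - 5*b^3 - 21*b^2 + 85*b + 100) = b*(b - 5)*(b^3 - 21*b - 20) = b*(b - 5)*(b + 1)*(b^2 - b - 20) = b*(b - 5)^2*(b + 1)*(b + 4)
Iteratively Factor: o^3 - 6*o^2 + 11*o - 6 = (o - 3)*(o^2 - 3*o + 2) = (o - 3)*(o - 2)*(o - 1)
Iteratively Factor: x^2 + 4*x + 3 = (x + 1)*(x + 3)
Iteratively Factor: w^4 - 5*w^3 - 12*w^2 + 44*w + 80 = (w - 4)*(w^3 - w^2 - 16*w - 20) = (w - 5)*(w - 4)*(w^2 + 4*w + 4) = (w - 5)*(w - 4)*(w + 2)*(w + 2)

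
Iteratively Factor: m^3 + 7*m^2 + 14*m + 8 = (m + 2)*(m^2 + 5*m + 4) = (m + 1)*(m + 2)*(m + 4)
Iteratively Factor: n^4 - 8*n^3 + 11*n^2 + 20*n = (n + 1)*(n^3 - 9*n^2 + 20*n) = (n - 4)*(n + 1)*(n^2 - 5*n) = (n - 5)*(n - 4)*(n + 1)*(n)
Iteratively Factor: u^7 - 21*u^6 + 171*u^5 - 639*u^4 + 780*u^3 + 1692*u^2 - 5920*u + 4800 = (u - 3)*(u^6 - 18*u^5 + 117*u^4 - 288*u^3 - 84*u^2 + 1440*u - 1600) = (u - 4)*(u - 3)*(u^5 - 14*u^4 + 61*u^3 - 44*u^2 - 260*u + 400) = (u - 4)*(u - 3)*(u + 2)*(u^4 - 16*u^3 + 93*u^2 - 230*u + 200) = (u - 4)*(u - 3)*(u - 2)*(u + 2)*(u^3 - 14*u^2 + 65*u - 100) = (u - 4)^2*(u - 3)*(u - 2)*(u + 2)*(u^2 - 10*u + 25) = (u - 5)*(u - 4)^2*(u - 3)*(u - 2)*(u + 2)*(u - 5)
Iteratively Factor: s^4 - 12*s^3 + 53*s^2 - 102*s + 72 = (s - 2)*(s^3 - 10*s^2 + 33*s - 36) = (s - 4)*(s - 2)*(s^2 - 6*s + 9) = (s - 4)*(s - 3)*(s - 2)*(s - 3)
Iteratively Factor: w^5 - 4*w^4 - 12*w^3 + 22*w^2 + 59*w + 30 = (w + 1)*(w^4 - 5*w^3 - 7*w^2 + 29*w + 30) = (w - 5)*(w + 1)*(w^3 - 7*w - 6) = (w - 5)*(w + 1)^2*(w^2 - w - 6) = (w - 5)*(w + 1)^2*(w + 2)*(w - 3)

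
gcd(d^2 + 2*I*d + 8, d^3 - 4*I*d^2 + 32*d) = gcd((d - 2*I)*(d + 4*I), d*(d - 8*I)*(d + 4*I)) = d + 4*I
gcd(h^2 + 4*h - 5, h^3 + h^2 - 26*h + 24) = h - 1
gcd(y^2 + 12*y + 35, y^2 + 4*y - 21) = y + 7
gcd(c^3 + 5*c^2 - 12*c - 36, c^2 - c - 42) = c + 6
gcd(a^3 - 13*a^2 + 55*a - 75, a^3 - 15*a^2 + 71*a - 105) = a^2 - 8*a + 15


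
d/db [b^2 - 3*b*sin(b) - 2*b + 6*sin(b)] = -3*b*cos(b) + 2*b - 3*sin(b) + 6*cos(b) - 2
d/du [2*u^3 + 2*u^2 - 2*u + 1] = 6*u^2 + 4*u - 2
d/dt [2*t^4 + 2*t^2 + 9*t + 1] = 8*t^3 + 4*t + 9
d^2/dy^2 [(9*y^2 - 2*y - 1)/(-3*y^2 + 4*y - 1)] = 12*(-15*y^3 + 18*y^2 - 9*y + 2)/(27*y^6 - 108*y^5 + 171*y^4 - 136*y^3 + 57*y^2 - 12*y + 1)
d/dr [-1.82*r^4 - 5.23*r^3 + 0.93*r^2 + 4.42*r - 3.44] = -7.28*r^3 - 15.69*r^2 + 1.86*r + 4.42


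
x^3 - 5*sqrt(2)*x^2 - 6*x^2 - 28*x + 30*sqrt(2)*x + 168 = (x - 6)*(x - 7*sqrt(2))*(x + 2*sqrt(2))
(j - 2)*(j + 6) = j^2 + 4*j - 12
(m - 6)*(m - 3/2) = m^2 - 15*m/2 + 9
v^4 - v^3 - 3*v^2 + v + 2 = (v - 2)*(v - 1)*(v + 1)^2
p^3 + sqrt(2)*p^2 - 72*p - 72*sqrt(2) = (p - 6*sqrt(2))*(p + sqrt(2))*(p + 6*sqrt(2))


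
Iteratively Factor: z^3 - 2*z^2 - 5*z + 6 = (z - 1)*(z^2 - z - 6) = (z - 3)*(z - 1)*(z + 2)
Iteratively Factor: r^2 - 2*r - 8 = (r + 2)*(r - 4)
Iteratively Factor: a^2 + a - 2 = (a + 2)*(a - 1)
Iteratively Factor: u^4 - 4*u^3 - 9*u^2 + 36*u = (u - 3)*(u^3 - u^2 - 12*u) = u*(u - 3)*(u^2 - u - 12) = u*(u - 3)*(u + 3)*(u - 4)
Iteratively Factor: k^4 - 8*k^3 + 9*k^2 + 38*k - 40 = (k + 2)*(k^3 - 10*k^2 + 29*k - 20) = (k - 5)*(k + 2)*(k^2 - 5*k + 4) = (k - 5)*(k - 1)*(k + 2)*(k - 4)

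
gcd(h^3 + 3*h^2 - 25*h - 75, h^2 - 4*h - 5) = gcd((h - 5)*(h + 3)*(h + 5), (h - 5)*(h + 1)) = h - 5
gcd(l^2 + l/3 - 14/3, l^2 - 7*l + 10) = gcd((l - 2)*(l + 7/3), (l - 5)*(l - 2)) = l - 2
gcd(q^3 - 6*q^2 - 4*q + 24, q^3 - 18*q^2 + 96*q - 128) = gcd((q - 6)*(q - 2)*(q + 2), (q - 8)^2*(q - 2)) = q - 2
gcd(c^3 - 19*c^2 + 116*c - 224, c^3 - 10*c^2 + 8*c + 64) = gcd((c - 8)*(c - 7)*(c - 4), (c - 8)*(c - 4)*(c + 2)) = c^2 - 12*c + 32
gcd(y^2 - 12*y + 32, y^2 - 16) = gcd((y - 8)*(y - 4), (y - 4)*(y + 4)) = y - 4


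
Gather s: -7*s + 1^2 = 1 - 7*s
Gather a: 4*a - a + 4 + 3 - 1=3*a + 6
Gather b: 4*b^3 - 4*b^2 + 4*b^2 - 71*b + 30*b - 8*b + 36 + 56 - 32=4*b^3 - 49*b + 60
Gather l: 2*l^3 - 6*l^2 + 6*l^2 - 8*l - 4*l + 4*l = 2*l^3 - 8*l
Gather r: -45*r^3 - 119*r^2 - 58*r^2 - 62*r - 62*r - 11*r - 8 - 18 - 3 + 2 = -45*r^3 - 177*r^2 - 135*r - 27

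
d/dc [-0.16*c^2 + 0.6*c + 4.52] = 0.6 - 0.32*c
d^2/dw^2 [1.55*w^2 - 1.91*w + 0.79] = 3.10000000000000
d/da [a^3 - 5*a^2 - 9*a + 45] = 3*a^2 - 10*a - 9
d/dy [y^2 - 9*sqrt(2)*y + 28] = 2*y - 9*sqrt(2)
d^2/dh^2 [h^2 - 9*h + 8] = 2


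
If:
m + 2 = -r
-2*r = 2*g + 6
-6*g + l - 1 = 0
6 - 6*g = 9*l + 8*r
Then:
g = 21/52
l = 89/26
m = 73/52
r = -177/52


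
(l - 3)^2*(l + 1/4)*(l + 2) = l^4 - 15*l^3/4 - 4*l^2 + 69*l/4 + 9/2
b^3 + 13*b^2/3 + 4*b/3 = b*(b + 1/3)*(b + 4)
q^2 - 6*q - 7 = (q - 7)*(q + 1)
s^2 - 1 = (s - 1)*(s + 1)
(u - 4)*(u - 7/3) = u^2 - 19*u/3 + 28/3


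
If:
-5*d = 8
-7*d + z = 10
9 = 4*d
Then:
No Solution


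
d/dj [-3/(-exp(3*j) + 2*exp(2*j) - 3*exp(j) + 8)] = (-9*exp(2*j) + 12*exp(j) - 9)*exp(j)/(exp(3*j) - 2*exp(2*j) + 3*exp(j) - 8)^2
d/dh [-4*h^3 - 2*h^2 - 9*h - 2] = -12*h^2 - 4*h - 9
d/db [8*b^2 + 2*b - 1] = 16*b + 2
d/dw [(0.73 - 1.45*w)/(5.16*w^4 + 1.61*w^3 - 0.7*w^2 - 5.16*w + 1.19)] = (22.446*w^4 - 10.3982*w^3 - 4.5409*w^2 + 1.022*w + 2.0413)/(26.6256*w^8 + 16.6152*w^7 - 4.6319*w^6 - 55.5052*w^5 - 3.8444*w^4 + 11.0558*w^3 + 24.9596*w^2 - 12.2808*w + 1.4161)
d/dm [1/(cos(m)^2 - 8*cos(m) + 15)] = 2*(cos(m) - 4)*sin(m)/(cos(m)^2 - 8*cos(m) + 15)^2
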